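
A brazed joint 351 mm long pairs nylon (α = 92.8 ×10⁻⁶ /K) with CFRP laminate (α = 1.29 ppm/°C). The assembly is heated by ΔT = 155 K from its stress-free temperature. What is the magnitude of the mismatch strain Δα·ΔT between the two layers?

Δα = |92.8 − 1.29|×10⁻⁶/K = 91.5×10⁻⁶/K.
Mismatch strain = Δα·ΔT = 91.5×10⁻⁶ × 155.0 = 0.0142.

0.0142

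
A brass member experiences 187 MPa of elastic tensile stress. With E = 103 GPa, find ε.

1.82×10⁻³

ε = σ/E = 187 / 103000 = 1.82×10⁻³.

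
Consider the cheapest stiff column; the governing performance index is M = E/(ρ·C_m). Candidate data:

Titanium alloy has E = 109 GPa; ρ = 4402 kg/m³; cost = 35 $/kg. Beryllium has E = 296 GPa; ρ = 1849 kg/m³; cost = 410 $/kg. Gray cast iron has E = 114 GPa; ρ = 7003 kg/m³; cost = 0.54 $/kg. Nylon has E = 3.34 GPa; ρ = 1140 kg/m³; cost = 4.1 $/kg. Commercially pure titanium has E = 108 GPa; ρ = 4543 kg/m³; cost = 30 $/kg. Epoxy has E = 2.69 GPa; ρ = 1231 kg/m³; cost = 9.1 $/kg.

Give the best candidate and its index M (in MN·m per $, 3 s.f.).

gray cast iron, M = 30.1 MN·m per $

Evaluate M for each candidate:
  gray cast iron: M = 30.1 MN·m per $
  commercially pure titanium: M = 0.792 MN·m per $
  nylon: M = 0.715 MN·m per $
  titanium alloy: M = 0.707 MN·m per $
  beryllium: M = 0.390 MN·m per $
  epoxy: M = 0.240 MN·m per $
Gray cast iron ranks first.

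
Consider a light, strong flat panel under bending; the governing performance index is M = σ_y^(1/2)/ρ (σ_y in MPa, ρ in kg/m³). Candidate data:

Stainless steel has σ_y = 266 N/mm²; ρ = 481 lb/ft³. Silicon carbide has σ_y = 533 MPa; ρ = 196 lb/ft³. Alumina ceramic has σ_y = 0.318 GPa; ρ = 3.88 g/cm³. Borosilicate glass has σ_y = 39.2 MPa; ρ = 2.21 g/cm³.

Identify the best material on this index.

Convert each candidate to consistent units, then evaluate M:
  stainless steel: σ_y = 266.0 MPa, ρ = 7705 kg/m³
  silicon carbide: σ_y = 533.0 MPa, ρ = 3140 kg/m³
  alumina ceramic: σ_y = 318.0 MPa, ρ = 3880 kg/m³
  borosilicate glass: σ_y = 39.20 MPa, ρ = 2210 kg/m³
  silicon carbide: M = 7.35×10⁻³
  alumina ceramic: M = 4.60×10⁻³
  borosilicate glass: M = 2.83×10⁻³
  stainless steel: M = 2.12×10⁻³
Silicon carbide ranks first.

silicon carbide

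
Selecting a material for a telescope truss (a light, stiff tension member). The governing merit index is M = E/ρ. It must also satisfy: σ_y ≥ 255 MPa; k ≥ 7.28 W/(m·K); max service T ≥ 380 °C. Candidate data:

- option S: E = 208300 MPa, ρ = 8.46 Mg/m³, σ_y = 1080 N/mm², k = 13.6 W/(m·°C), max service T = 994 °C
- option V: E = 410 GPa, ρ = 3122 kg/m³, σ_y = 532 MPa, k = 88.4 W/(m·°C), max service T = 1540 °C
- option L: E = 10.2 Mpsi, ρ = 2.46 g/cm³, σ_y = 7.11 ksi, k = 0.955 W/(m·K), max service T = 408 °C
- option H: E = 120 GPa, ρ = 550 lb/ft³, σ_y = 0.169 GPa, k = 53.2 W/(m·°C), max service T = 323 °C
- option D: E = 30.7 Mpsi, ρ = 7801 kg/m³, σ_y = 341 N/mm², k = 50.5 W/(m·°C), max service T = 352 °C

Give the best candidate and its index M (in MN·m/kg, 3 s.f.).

option V, M = 131 MN·m/kg

Screen on constraints: σ_y ≥ 255 MPa; k ≥ 7.28 W/(m·K); max service T ≥ 380 °C. Survivors: option S, option V.
Normalizing units and computing the index:
  option S: E = 208.3 GPa, ρ = 8460 kg/m³
  option V: E = 410.0 GPa, ρ = 3122 kg/m³
  option V: M = 131 MN·m/kg
  option S: M = 24.6 MN·m/kg
Highest index: option V.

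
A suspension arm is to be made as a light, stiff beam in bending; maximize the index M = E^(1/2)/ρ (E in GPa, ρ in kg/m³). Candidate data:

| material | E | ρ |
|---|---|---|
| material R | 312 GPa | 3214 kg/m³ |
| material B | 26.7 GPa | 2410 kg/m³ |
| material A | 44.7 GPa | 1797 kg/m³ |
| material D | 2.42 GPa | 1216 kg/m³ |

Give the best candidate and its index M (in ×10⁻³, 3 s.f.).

material R, M = 5.50×10⁻³

Computing M directly (units already consistent):
  material R: M = 5.50×10⁻³
  material A: M = 3.72×10⁻³
  material B: M = 2.14×10⁻³
  material D: M = 1.28×10⁻³
The maximum is for material R.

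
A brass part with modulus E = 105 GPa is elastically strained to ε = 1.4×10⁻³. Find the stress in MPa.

σ = E·ε = 105000 MPa × 1.4×10⁻³ = 147 MPa.

147 MPa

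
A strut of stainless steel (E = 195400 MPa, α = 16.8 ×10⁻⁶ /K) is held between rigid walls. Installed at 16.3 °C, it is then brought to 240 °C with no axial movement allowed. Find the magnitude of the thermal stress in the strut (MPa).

734 MPa

E = 195400 MPa = 195.4 GPa.
ΔT = 223.7 K. Constrained thermal stress σ = E·α·ΔT = 195.4×10³ MPa × 16.8×10⁻⁶ × 223.7 = 734 MPa (compressive).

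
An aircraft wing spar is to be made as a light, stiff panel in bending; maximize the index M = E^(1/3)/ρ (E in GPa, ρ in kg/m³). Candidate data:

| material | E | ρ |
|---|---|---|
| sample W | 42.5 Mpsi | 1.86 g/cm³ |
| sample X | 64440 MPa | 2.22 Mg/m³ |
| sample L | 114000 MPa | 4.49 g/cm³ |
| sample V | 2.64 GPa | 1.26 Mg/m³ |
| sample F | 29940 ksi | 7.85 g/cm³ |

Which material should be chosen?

In SI units:
  sample W: E = 293.0 GPa, ρ = 1860 kg/m³
  sample X: E = 64.44 GPa, ρ = 2220 kg/m³
  sample L: E = 114.0 GPa, ρ = 4490 kg/m³
  sample V: E = 2.640 GPa, ρ = 1260 kg/m³
  sample F: E = 206.4 GPa, ρ = 7850 kg/m³
  sample W: M = 3.57×10⁻³
  sample X: M = 1.81×10⁻³
  sample V: M = 1.10×10⁻³
  sample L: M = 1.08×10⁻³
  sample F: M = 0.753×10⁻³
Sample W has the largest M.

sample W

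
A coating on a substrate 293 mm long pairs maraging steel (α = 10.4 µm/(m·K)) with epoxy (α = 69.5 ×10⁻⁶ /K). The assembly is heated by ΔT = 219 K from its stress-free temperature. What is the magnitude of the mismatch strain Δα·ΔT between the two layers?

0.0129

Δα = |10.4 − 69.5|×10⁻⁶/K = 59.1×10⁻⁶/K.
Mismatch strain = Δα·ΔT = 59.1×10⁻⁶ × 219.0 = 0.0129.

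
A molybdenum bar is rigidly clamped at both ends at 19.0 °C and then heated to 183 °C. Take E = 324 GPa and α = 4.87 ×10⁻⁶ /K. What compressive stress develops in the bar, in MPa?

ΔT = 164.0 K. Constrained thermal stress σ = E·α·ΔT = 324.0×10³ MPa × 4.87×10⁻⁶ × 164.0 = 259 MPa (compressive).

259 MPa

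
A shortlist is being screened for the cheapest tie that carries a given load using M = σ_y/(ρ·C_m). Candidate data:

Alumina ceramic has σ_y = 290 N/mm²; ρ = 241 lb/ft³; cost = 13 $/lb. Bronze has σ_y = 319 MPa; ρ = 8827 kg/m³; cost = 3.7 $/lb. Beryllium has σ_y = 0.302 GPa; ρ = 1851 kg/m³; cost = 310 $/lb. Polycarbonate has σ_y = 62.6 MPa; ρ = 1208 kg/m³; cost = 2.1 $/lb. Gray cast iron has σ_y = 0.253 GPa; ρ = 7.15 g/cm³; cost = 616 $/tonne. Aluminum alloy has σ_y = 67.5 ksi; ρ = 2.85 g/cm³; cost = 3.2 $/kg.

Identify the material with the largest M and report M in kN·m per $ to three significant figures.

Putting every candidate on a common basis:
  alumina ceramic: σ_y = 290.0 MPa, ρ = 3860 kg/m³, cost = 28.66 $/kg
  bronze: σ_y = 319.0 MPa, ρ = 8827 kg/m³, cost = 8.157 $/kg
  beryllium: σ_y = 302.0 MPa, ρ = 1851 kg/m³, cost = 683.4 $/kg
  polycarbonate: σ_y = 62.60 MPa, ρ = 1208 kg/m³, cost = 4.630 $/kg
  gray cast iron: σ_y = 253.0 MPa, ρ = 7150 kg/m³, cost = 0.6160 $/kg
  aluminum alloy: σ_y = 465.4 MPa, ρ = 2850 kg/m³, cost = 3.200 $/kg
  gray cast iron: M = 57.4 kN·m per $
  aluminum alloy: M = 51.0 kN·m per $
  polycarbonate: M = 11.2 kN·m per $
  bronze: M = 4.43 kN·m per $
  alumina ceramic: M = 2.62 kN·m per $
  beryllium: M = 0.239 kN·m per $
Gray cast iron ranks first.

gray cast iron, M = 57.4 kN·m per $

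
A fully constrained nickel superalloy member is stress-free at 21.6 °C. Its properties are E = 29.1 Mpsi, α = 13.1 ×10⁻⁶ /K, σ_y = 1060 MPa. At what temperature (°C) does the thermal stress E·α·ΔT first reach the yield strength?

425 °C

E = 29.1 Mpsi = 200.6 GPa.
E·α·ΔT = 1060 MPa ⇒ ΔT = 1060 / (200.6×10³ × 13.1×10⁻⁶) = 403.3 K.
T = 21.6 + 403.3 = 424.9 °C.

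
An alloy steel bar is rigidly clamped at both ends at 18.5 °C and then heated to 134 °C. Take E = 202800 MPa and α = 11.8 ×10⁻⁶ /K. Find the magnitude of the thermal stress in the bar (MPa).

E = 202800 MPa = 202.8 GPa.
ΔT = 115.5 K. Constrained thermal stress σ = E·α·ΔT = 202.8×10³ MPa × 11.8×10⁻⁶ × 115.5 = 276 MPa (compressive).

276 MPa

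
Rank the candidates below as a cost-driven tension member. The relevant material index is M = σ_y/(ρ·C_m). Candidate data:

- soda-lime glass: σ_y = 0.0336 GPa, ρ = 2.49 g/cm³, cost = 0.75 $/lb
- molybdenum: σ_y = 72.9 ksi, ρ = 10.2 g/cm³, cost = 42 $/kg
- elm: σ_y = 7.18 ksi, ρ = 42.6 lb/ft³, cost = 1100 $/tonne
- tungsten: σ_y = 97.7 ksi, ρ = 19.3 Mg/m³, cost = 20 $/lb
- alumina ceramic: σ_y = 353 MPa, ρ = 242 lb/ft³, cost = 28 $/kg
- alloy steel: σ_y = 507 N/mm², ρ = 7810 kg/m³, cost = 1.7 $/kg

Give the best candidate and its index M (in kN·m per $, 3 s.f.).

Convert each candidate to consistent units, then evaluate M:
  soda-lime glass: σ_y = 33.60 MPa, ρ = 2490 kg/m³, cost = 1.653 $/kg
  molybdenum: σ_y = 502.6 MPa, ρ = 10200 kg/m³, cost = 42.00 $/kg
  elm: σ_y = 49.50 MPa, ρ = 682.4 kg/m³, cost = 1.100 $/kg
  tungsten: σ_y = 673.6 MPa, ρ = 19300 kg/m³, cost = 44.09 $/kg
  alumina ceramic: σ_y = 353.0 MPa, ρ = 3876 kg/m³, cost = 28.00 $/kg
  alloy steel: σ_y = 507.0 MPa, ρ = 7810 kg/m³, cost = 1.700 $/kg
  elm: M = 66.0 kN·m per $
  alloy steel: M = 38.2 kN·m per $
  soda-lime glass: M = 8.16 kN·m per $
  alumina ceramic: M = 3.25 kN·m per $
  molybdenum: M = 1.17 kN·m per $
  tungsten: M = 0.792 kN·m per $
Elm ranks first.

elm, M = 66.0 kN·m per $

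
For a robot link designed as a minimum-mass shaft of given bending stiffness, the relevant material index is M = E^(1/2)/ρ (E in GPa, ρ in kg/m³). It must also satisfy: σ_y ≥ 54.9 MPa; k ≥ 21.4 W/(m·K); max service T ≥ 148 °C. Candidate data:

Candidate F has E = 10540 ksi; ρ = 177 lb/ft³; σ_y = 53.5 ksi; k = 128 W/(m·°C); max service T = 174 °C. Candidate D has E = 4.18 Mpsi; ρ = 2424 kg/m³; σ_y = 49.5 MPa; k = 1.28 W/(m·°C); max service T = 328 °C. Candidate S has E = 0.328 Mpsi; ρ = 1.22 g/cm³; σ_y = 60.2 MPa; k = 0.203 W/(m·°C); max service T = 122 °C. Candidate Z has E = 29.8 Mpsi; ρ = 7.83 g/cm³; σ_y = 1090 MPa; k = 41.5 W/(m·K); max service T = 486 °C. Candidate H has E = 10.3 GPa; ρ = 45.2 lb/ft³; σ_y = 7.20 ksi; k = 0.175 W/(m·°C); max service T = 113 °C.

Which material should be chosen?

candidate F

Screen on constraints: σ_y ≥ 54.9 MPa; k ≥ 21.4 W/(m·K); max service T ≥ 148 °C. Survivors: candidate F, candidate Z.
Normalizing units and computing the index:
  candidate F: E = 72.67 GPa, ρ = 2835 kg/m³
  candidate Z: E = 205.5 GPa, ρ = 7830 kg/m³
  candidate F: M = 3.01×10⁻³
  candidate Z: M = 1.83×10⁻³
Highest index: candidate F.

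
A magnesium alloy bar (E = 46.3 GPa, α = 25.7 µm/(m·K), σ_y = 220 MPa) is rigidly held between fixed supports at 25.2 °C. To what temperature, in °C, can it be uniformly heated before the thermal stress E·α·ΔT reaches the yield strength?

210 °C

E·α·ΔT = 220.0 MPa ⇒ ΔT = 220.0 / (46.30×10³ × 25.7×10⁻⁶) = 184.9 K.
T = 25.2 + 184.9 = 210.1 °C.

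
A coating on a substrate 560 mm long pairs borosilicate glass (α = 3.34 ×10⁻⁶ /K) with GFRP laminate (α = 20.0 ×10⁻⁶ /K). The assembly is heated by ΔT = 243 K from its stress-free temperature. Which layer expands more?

GFRP laminate

α(borosilicate glass) = 3.34×10⁻⁶/K vs α(GFRP laminate) = 20.0×10⁻⁶/K.
Higher α expands more for the same ΔT: GFRP laminate.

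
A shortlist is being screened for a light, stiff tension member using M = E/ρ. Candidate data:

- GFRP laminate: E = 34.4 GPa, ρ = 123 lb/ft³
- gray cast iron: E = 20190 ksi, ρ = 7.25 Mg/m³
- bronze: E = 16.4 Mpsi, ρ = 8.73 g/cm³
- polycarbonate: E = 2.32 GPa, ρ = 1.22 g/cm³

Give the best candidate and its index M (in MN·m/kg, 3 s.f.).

Convert each candidate to consistent units, then evaluate M:
  GFRP laminate: E = 34.40 GPa, ρ = 1970 kg/m³
  gray cast iron: E = 139.2 GPa, ρ = 7250 kg/m³
  bronze: E = 113.1 GPa, ρ = 8730 kg/m³
  polycarbonate: E = 2.320 GPa, ρ = 1220 kg/m³
  gray cast iron: M = 19.2 MN·m/kg
  GFRP laminate: M = 17.5 MN·m/kg
  bronze: M = 13.0 MN·m/kg
  polycarbonate: M = 1.90 MN·m/kg
Gray cast iron ranks first.

gray cast iron, M = 19.2 MN·m/kg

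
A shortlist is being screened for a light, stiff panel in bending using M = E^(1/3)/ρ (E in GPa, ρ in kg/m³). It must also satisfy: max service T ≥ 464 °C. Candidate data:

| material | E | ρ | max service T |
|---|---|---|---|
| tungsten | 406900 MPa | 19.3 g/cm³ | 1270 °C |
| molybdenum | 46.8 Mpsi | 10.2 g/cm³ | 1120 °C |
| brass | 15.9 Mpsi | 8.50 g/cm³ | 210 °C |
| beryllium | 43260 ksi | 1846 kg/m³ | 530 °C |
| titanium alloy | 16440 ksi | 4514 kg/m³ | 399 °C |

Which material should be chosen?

Screen on constraints: max service T ≥ 464 °C. Survivors: tungsten, molybdenum, beryllium.
Putting every candidate on a common basis:
  tungsten: E = 406.9 GPa, ρ = 19300 kg/m³
  molybdenum: E = 322.7 GPa, ρ = 10200 kg/m³
  beryllium: E = 298.3 GPa, ρ = 1846 kg/m³
  beryllium: M = 3.62×10⁻³
  molybdenum: M = 0.672×10⁻³
  tungsten: M = 0.384×10⁻³
Beryllium has the largest M.

beryllium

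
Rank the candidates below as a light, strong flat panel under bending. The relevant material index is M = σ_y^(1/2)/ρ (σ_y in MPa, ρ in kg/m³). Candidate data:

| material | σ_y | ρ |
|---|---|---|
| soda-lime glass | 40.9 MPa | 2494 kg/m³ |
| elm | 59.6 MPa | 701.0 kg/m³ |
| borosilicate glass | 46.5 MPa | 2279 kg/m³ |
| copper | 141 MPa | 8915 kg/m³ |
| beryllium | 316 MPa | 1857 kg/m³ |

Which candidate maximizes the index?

Per-candidate index values:
  elm: M = 11.0×10⁻³
  beryllium: M = 9.57×10⁻³
  borosilicate glass: M = 2.99×10⁻³
  soda-lime glass: M = 2.56×10⁻³
  copper: M = 1.33×10⁻³
The maximum is for elm.

elm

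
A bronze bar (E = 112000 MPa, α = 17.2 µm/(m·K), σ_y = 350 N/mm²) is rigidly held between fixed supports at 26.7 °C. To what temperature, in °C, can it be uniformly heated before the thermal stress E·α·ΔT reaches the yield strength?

E = 112000 MPa = 112.0 GPa.
σ_y = 350 N/mm² = 350.0 MPa.
E·α·ΔT = 350.0 MPa ⇒ ΔT = 350.0 / (112.0×10³ × 17.2×10⁻⁶) = 181.7 K.
T = 26.7 + 181.7 = 208.4 °C.

208 °C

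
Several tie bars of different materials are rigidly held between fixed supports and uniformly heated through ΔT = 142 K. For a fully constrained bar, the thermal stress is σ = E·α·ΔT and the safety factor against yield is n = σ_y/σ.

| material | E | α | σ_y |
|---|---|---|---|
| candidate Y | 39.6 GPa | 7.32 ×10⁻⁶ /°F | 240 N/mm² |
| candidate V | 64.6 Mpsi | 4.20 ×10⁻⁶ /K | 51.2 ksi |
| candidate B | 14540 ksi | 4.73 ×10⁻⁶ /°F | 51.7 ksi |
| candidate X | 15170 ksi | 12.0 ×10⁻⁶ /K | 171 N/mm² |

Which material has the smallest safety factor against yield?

candidate X

With everything in SI (GPa, ×10⁻⁶/K, MPa):
  candidate Y: E = 39.60, α = 13.2, σ_y = 240.0 → σ = 74.1 MPa, n = 3.24
  candidate V: E = 445.4, α = 4.20, σ_y = 353.0 → σ = 266 MPa, n = 1.33
  candidate B: E = 100.2, α = 8.51, σ_y = 356.5 → σ = 121 MPa, n = 2.94
  candidate X: E = 104.6, α = 12.0, σ_y = 171.0 → σ = 178 MPa, n = 0.959
Candidate X has the lowest safety factor, n = 0.959.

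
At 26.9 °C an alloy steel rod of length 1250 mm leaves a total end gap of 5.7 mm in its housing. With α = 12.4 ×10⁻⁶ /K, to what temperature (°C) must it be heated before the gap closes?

α·L₀·ΔT = 5.7 mm ⇒ ΔT = 5.7 / (12.4×10⁻⁶ × 1250.0) = 367.7 K.
T = 26.9 + 367.7 = 394.6 °C.

395 °C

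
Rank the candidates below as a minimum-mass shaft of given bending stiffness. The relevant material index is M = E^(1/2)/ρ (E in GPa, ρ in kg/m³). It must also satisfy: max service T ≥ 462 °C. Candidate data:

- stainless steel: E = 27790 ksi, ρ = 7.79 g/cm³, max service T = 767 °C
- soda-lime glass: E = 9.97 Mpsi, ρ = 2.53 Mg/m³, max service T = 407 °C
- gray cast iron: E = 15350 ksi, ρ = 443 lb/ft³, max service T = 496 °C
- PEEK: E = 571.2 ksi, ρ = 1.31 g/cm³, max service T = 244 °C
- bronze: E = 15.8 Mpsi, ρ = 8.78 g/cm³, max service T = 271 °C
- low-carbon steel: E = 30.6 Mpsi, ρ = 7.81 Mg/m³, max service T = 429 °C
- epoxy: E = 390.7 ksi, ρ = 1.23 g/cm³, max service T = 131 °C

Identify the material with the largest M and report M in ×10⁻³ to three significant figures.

Screen on constraints: max service T ≥ 462 °C. Survivors: stainless steel, gray cast iron.
Putting every candidate on a common basis:
  stainless steel: E = 191.6 GPa, ρ = 7790 kg/m³
  gray cast iron: E = 105.8 GPa, ρ = 7096 kg/m³
  stainless steel: M = 1.78×10⁻³
  gray cast iron: M = 1.45×10⁻³
Stainless steel has the largest M.

stainless steel, M = 1.78×10⁻³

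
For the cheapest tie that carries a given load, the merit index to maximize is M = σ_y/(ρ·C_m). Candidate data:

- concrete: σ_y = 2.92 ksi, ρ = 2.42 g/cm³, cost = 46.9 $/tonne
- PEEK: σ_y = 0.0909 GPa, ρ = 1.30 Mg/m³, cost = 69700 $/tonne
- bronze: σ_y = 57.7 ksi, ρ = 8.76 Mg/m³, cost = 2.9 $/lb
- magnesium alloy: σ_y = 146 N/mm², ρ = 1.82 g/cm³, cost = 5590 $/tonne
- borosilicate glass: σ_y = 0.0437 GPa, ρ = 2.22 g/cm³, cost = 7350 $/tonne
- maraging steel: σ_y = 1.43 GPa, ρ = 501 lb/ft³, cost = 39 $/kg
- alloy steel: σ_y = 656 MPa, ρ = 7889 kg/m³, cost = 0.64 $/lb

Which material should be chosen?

Convert each candidate to consistent units, then evaluate M:
  concrete: σ_y = 20.13 MPa, ρ = 2420 kg/m³, cost = 0.04690 $/kg
  PEEK: σ_y = 90.90 MPa, ρ = 1300 kg/m³, cost = 69.70 $/kg
  bronze: σ_y = 397.8 MPa, ρ = 8760 kg/m³, cost = 6.393 $/kg
  magnesium alloy: σ_y = 146.0 MPa, ρ = 1820 kg/m³, cost = 5.590 $/kg
  borosilicate glass: σ_y = 43.70 MPa, ρ = 2220 kg/m³, cost = 7.350 $/kg
  maraging steel: σ_y = 1430 MPa, ρ = 8025 kg/m³, cost = 39.00 $/kg
  alloy steel: σ_y = 656.0 MPa, ρ = 7889 kg/m³, cost = 1.411 $/kg
  concrete: M = 177 kN·m per $
  alloy steel: M = 58.9 kN·m per $
  magnesium alloy: M = 14.4 kN·m per $
  bronze: M = 7.10 kN·m per $
  maraging steel: M = 4.57 kN·m per $
  borosilicate glass: M = 2.68 kN·m per $
  PEEK: M = 1.00 kN·m per $
Concrete ranks first.

concrete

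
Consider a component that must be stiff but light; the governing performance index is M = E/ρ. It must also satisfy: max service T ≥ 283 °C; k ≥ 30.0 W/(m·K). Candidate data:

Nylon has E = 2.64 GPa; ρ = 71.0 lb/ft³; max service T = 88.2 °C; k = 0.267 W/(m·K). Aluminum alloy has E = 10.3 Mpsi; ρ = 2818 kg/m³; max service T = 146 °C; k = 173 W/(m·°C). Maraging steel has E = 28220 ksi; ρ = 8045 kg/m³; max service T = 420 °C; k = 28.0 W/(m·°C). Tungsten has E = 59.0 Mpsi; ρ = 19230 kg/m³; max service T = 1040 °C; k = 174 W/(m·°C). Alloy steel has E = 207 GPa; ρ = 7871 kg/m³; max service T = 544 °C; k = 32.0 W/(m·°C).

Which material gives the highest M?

alloy steel

Screen on constraints: max service T ≥ 283 °C; k ≥ 30.0 W/(m·K). Survivors: tungsten, alloy steel.
Normalizing units and computing the index:
  tungsten: E = 406.8 GPa, ρ = 19230 kg/m³
  alloy steel: E = 207.0 GPa, ρ = 7871 kg/m³
  alloy steel: M = 26.3 MN·m/kg
  tungsten: M = 21.2 MN·m/kg
Highest index: alloy steel.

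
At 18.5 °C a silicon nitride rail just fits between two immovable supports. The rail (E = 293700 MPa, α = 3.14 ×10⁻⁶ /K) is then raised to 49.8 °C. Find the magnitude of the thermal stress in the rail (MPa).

E = 293700 MPa = 293.7 GPa.
ΔT = 31.30 K. Constrained thermal stress σ = E·α·ΔT = 293.7×10³ MPa × 3.14×10⁻⁶ × 31.30 = 28.9 MPa (compressive).

28.9 MPa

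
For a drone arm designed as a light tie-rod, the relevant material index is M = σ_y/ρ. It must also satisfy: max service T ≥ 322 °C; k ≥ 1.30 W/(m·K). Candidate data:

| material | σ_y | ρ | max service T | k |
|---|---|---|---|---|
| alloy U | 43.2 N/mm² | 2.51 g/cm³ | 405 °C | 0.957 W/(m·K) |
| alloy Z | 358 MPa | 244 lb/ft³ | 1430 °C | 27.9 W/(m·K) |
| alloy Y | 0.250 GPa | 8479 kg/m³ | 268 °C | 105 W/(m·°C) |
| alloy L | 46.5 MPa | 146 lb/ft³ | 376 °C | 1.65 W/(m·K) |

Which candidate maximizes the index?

Screen on constraints: max service T ≥ 322 °C; k ≥ 1.30 W/(m·K). Survivors: alloy Z, alloy L.
Normalizing units and computing the index:
  alloy Z: σ_y = 358.0 MPa, ρ = 3909 kg/m³
  alloy L: σ_y = 46.50 MPa, ρ = 2339 kg/m³
  alloy Z: M = 91.6 kN·m/kg
  alloy L: M = 19.9 kN·m/kg
Alloy Z has the largest M.

alloy Z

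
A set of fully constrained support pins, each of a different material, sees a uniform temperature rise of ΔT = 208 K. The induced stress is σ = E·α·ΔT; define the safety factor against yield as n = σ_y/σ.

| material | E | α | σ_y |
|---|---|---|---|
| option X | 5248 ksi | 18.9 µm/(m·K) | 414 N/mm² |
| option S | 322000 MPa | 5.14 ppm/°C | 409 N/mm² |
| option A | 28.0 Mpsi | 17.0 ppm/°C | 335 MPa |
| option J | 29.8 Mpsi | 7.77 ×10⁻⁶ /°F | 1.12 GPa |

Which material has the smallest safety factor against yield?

With everything in SI (GPa, ×10⁻⁶/K, MPa):
  option X: E = 36.18, α = 18.9, σ_y = 414.0 → σ = 142 MPa, n = 2.91
  option S: E = 322.0, α = 5.14, σ_y = 409.0 → σ = 344 MPa, n = 1.19
  option A: E = 193.1, α = 17.0, σ_y = 335.0 → σ = 683 MPa, n = 0.491
  option J: E = 205.5, α = 14.0, σ_y = 1120 → σ = 598 MPa, n = 1.87
The minimum is option A at n = 0.491.

option A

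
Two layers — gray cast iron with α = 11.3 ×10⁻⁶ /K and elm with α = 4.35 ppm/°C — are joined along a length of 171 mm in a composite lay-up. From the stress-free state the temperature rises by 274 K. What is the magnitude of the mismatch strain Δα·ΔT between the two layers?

Δα = |11.3 − 4.35|×10⁻⁶/K = 6.95×10⁻⁶/K.
Mismatch strain = Δα·ΔT = 6.95×10⁻⁶ × 274.0 = 1.90×10⁻³.

1.90×10⁻³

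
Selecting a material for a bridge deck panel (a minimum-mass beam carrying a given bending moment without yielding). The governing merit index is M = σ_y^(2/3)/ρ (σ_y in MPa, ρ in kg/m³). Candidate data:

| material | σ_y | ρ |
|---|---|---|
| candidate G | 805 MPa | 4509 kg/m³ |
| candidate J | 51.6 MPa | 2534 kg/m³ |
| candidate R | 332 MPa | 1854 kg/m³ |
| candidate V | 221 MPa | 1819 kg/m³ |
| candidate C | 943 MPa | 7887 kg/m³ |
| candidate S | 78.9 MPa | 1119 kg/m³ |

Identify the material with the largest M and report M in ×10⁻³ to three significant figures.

Computing M directly (units already consistent):
  candidate R: M = 25.9×10⁻³
  candidate V: M = 20.1×10⁻³
  candidate G: M = 19.2×10⁻³
  candidate S: M = 16.4×10⁻³
  candidate C: M = 12.2×10⁻³
  candidate J: M = 5.47×10⁻³
The maximum is for candidate R.

candidate R, M = 25.9×10⁻³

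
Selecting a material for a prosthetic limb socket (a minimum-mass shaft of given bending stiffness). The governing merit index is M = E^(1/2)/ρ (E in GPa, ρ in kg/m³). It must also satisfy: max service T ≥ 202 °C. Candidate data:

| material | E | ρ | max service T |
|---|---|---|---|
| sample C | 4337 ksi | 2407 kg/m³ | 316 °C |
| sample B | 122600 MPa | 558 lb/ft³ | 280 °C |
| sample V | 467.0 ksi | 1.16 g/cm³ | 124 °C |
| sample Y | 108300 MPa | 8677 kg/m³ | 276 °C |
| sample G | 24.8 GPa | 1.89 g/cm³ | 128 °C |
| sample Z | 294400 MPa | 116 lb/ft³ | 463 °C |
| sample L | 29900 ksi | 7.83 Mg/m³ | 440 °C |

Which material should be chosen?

sample Z

Screen on constraints: max service T ≥ 202 °C. Survivors: sample C, sample B, sample Y, sample Z, sample L.
Convert each candidate to consistent units, then evaluate M:
  sample C: E = 29.90 GPa, ρ = 2407 kg/m³
  sample B: E = 122.6 GPa, ρ = 8938 kg/m³
  sample Y: E = 108.3 GPa, ρ = 8677 kg/m³
  sample Z: E = 294.4 GPa, ρ = 1858 kg/m³
  sample L: E = 206.2 GPa, ρ = 7830 kg/m³
  sample Z: M = 9.23×10⁻³
  sample C: M = 2.27×10⁻³
  sample L: M = 1.83×10⁻³
  sample B: M = 1.24×10⁻³
  sample Y: M = 1.20×10⁻³
Highest index: sample Z.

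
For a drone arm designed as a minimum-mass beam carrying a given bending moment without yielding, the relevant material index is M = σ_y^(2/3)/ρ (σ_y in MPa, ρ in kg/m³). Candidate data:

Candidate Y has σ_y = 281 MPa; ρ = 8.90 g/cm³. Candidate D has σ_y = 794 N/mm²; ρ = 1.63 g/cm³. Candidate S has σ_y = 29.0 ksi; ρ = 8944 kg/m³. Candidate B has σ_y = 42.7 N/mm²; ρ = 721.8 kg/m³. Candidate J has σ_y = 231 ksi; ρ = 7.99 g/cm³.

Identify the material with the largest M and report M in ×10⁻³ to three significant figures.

candidate D, M = 52.6×10⁻³

Convert each candidate to consistent units, then evaluate M:
  candidate Y: σ_y = 281.0 MPa, ρ = 8900 kg/m³
  candidate D: σ_y = 794.0 MPa, ρ = 1630 kg/m³
  candidate S: σ_y = 199.9 MPa, ρ = 8944 kg/m³
  candidate B: σ_y = 42.70 MPa, ρ = 721.8 kg/m³
  candidate J: σ_y = 1593 MPa, ρ = 7990 kg/m³
  candidate D: M = 52.6×10⁻³
  candidate J: M = 17.1×10⁻³
  candidate B: M = 16.9×10⁻³
  candidate Y: M = 4.82×10⁻³
  candidate S: M = 3.82×10⁻³
Candidate D ranks first.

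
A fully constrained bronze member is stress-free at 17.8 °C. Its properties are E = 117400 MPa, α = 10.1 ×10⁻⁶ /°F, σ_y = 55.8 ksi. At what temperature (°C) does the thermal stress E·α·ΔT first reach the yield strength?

198 °C

E = 117400 MPa = 117.4 GPa.
α = 10.1×10⁻⁶/°F × 9/5 = 18.2×10⁻⁶/K.
σ_y = 55.8 ksi = 384.7 MPa.
E·α·ΔT = 384.7 MPa ⇒ ΔT = 384.7 / (117.4×10³ × 18.2×10⁻⁶) = 180.3 K.
T = 17.8 + 180.3 = 198.1 °C.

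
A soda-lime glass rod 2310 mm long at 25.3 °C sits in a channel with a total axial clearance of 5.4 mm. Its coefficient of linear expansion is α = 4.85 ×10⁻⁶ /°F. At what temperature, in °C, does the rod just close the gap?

α = 4.85×10⁻⁶/°F × 9/5 = 8.73×10⁻⁶/K.
α·L₀·ΔT = 5.4 mm ⇒ ΔT = 5.4 / (8.73×10⁻⁶ × 2310.0) = 267.8 K.
T = 25.3 + 267.8 = 293.1 °C.

293 °C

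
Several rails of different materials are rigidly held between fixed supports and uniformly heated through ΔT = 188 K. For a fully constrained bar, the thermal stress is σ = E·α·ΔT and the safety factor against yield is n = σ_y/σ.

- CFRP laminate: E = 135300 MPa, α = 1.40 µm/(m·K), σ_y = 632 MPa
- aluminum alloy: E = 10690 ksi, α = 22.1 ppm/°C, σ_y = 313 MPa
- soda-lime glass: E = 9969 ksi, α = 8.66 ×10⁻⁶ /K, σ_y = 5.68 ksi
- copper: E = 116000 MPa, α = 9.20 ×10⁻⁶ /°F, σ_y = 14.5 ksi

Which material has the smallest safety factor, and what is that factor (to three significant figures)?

Per material, after unit conversion:
  CFRP laminate: E = 135.3, α = 1.40, σ_y = 632.0 → σ = 35.6 MPa, n = 17.7
  aluminum alloy: E = 73.70, α = 22.1, σ_y = 313.0 → σ = 306 MPa, n = 1.02
  soda-lime glass: E = 68.73, α = 8.66, σ_y = 39.16 → σ = 112 MPa, n = 0.350
  copper: E = 116.0, α = 16.6, σ_y = 99.97 → σ = 361 MPa, n = 0.277
The minimum is copper at n = 0.277.

copper, n = 0.277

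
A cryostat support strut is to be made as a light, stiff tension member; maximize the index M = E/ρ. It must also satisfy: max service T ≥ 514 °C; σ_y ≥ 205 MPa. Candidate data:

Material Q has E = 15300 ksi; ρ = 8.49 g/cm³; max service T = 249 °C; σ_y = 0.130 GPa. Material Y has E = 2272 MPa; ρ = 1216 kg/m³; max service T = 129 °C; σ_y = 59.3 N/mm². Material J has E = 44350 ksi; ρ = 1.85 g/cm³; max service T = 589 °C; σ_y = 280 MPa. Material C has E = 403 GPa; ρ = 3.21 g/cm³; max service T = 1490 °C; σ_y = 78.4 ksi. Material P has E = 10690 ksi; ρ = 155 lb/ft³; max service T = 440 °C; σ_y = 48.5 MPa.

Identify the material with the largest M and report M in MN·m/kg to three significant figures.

Screen on constraints: max service T ≥ 514 °C; σ_y ≥ 205 MPa. Survivors: material J, material C.
In SI units:
  material J: E = 305.8 GPa, ρ = 1850 kg/m³
  material C: E = 403.0 GPa, ρ = 3210 kg/m³
  material J: M = 165 MN·m/kg
  material C: M = 126 MN·m/kg
Material J ranks first.

material J, M = 165 MN·m/kg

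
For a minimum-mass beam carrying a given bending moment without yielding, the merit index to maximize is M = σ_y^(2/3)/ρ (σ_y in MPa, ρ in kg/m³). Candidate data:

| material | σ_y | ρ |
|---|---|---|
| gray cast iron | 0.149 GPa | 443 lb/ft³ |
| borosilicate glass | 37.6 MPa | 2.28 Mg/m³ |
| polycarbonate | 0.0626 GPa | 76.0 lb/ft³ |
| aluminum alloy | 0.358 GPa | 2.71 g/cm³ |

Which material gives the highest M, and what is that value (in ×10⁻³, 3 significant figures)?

aluminum alloy, M = 18.6×10⁻³

In SI units:
  gray cast iron: σ_y = 149.0 MPa, ρ = 7096 kg/m³
  borosilicate glass: σ_y = 37.60 MPa, ρ = 2280 kg/m³
  polycarbonate: σ_y = 62.60 MPa, ρ = 1217 kg/m³
  aluminum alloy: σ_y = 358.0 MPa, ρ = 2710 kg/m³
  aluminum alloy: M = 18.6×10⁻³
  polycarbonate: M = 13.0×10⁻³
  borosilicate glass: M = 4.92×10⁻³
  gray cast iron: M = 3.96×10⁻³
Highest index: aluminum alloy.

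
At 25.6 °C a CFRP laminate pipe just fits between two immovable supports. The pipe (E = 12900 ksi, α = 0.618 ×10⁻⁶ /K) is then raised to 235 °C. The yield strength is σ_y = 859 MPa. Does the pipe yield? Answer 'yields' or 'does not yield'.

does not yield

E = 12900 ksi = 88.94 GPa.
ΔT = 209.4 K. Constrained thermal stress σ = E·α·ΔT = 88.94×10³ MPa × 0.618×10⁻⁶ × 209.4 = 11.5 MPa (compressive).
Compare to σ_y = 859 MPa: σ < σ_y, so it does not yield.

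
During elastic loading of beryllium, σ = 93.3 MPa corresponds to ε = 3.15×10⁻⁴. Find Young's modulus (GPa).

296 GPa

E = σ/ε = 93.3 MPa / 3.15×10⁻⁴ = 296200 MPa = 296 GPa.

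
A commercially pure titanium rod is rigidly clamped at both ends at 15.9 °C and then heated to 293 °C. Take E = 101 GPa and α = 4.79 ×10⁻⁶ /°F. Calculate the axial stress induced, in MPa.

241 MPa

α = 4.79×10⁻⁶/°F × 9/5 = 8.62×10⁻⁶/K.
ΔT = 277.1 K. Constrained thermal stress σ = E·α·ΔT = 101.0×10³ MPa × 8.62×10⁻⁶ × 277.1 = 241 MPa (compressive).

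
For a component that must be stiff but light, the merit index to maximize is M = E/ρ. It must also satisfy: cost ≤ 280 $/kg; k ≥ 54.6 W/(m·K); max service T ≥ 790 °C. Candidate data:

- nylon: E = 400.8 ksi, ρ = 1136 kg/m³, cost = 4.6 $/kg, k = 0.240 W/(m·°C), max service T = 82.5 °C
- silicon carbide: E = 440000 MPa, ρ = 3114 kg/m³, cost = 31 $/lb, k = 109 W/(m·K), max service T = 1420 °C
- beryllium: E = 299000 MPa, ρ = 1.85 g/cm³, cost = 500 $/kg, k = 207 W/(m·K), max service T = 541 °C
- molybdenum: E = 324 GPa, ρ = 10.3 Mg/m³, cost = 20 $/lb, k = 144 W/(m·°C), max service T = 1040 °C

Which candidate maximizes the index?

silicon carbide

Screen on constraints: cost ≤ 280 $/kg; k ≥ 54.6 W/(m·K); max service T ≥ 790 °C. Survivors: silicon carbide, molybdenum.
Normalizing units and computing the index:
  silicon carbide: E = 440.0 GPa, ρ = 3114 kg/m³
  molybdenum: E = 324.0 GPa, ρ = 10300 kg/m³
  silicon carbide: M = 141 MN·m/kg
  molybdenum: M = 31.5 MN·m/kg
The maximum is for silicon carbide.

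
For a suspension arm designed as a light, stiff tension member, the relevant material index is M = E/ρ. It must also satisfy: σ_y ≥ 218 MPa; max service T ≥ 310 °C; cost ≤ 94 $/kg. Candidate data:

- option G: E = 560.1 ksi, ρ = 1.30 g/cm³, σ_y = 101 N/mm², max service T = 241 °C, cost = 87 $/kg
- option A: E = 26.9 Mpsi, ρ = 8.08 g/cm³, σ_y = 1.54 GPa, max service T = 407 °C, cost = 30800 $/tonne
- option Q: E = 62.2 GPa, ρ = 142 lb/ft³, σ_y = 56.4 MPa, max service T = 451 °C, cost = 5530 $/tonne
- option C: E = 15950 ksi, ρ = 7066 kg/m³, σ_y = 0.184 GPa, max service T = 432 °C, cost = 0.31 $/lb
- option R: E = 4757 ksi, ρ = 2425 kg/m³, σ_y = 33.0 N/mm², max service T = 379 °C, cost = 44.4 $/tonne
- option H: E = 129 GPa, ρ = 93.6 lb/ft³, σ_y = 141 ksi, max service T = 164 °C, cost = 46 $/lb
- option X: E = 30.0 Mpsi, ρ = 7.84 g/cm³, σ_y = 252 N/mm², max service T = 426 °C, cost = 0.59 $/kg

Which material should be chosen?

Screen on constraints: σ_y ≥ 218 MPa; max service T ≥ 310 °C; cost ≤ 94 $/kg. Survivors: option A, option X.
Normalizing units and computing the index:
  option A: E = 185.5 GPa, ρ = 8080 kg/m³
  option X: E = 206.8 GPa, ρ = 7840 kg/m³
  option X: M = 26.4 MN·m/kg
  option A: M = 23.0 MN·m/kg
Highest index: option X.

option X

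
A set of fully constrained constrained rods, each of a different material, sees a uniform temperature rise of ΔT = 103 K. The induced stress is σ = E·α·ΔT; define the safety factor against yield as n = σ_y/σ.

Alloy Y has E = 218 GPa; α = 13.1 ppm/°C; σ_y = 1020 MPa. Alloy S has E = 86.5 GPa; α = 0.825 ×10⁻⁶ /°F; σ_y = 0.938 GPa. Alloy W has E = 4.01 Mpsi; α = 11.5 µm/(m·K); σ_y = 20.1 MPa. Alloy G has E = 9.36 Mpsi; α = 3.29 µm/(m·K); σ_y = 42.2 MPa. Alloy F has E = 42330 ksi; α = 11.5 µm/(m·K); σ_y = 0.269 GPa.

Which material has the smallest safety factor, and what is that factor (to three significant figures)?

alloy W, n = 0.614

Converting E to GPa, α to ×10⁻⁶/K, σ_y to MPa, then σ and n for each:
  alloy Y: E = 218.0, α = 13.1, σ_y = 1020 → σ = 294 MPa, n = 3.47
  alloy S: E = 86.50, α = 1.48, σ_y = 938.0 → σ = 13.2 MPa, n = 70.9
  alloy W: E = 27.65, α = 11.5, σ_y = 20.10 → σ = 32.7 MPa, n = 0.614
  alloy G: E = 64.53, α = 3.29, σ_y = 42.20 → σ = 21.9 MPa, n = 1.93
  alloy F: E = 291.9, α = 11.5, σ_y = 269.0 → σ = 346 MPa, n = 0.778
The minimum is alloy W at n = 0.614.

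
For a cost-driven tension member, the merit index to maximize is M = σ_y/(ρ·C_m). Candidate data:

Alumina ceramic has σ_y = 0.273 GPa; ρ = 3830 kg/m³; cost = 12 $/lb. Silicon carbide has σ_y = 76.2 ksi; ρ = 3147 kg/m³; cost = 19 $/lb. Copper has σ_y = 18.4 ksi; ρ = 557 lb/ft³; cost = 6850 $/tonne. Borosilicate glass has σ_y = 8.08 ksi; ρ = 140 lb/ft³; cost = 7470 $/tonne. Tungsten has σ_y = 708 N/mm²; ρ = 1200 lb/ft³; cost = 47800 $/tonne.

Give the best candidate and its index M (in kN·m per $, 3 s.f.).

Convert each candidate to consistent units, then evaluate M:
  alumina ceramic: σ_y = 273.0 MPa, ρ = 3830 kg/m³, cost = 26.46 $/kg
  silicon carbide: σ_y = 525.4 MPa, ρ = 3147 kg/m³, cost = 41.89 $/kg
  copper: σ_y = 126.9 MPa, ρ = 8922 kg/m³, cost = 6.850 $/kg
  borosilicate glass: σ_y = 55.71 MPa, ρ = 2243 kg/m³, cost = 7.470 $/kg
  tungsten: σ_y = 708.0 MPa, ρ = 19220 kg/m³, cost = 47.80 $/kg
  silicon carbide: M = 3.99 kN·m per $
  borosilicate glass: M = 3.33 kN·m per $
  alumina ceramic: M = 2.69 kN·m per $
  copper: M = 2.08 kN·m per $
  tungsten: M = 0.771 kN·m per $
Highest index: silicon carbide.

silicon carbide, M = 3.99 kN·m per $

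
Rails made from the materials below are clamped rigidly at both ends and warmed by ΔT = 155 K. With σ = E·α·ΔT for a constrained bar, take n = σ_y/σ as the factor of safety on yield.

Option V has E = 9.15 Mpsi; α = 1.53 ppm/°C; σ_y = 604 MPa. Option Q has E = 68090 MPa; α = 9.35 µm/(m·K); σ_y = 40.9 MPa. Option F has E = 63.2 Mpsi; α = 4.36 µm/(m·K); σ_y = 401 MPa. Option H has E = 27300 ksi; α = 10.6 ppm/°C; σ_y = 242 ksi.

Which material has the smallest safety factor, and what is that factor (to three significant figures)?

In consistent units (E in GPa, α in ×10⁻⁶/K, σ_y in MPa):
  option V: E = 63.09, α = 1.53, σ_y = 604.0 → σ = 15.0 MPa, n = 40.4
  option Q: E = 68.09, α = 9.35, σ_y = 40.90 → σ = 98.7 MPa, n = 0.414
  option F: E = 435.7, α = 4.36, σ_y = 401.0 → σ = 294 MPa, n = 1.36
  option H: E = 188.2, α = 10.6, σ_y = 1669 → σ = 309 MPa, n = 5.40
The minimum is option Q at n = 0.414.

option Q, n = 0.414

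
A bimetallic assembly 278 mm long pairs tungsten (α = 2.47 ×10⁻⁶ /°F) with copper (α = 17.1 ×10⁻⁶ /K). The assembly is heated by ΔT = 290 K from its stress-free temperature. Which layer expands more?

copper

tungsten: α = 2.47×10⁻⁶/°F × 9/5 = 4.45×10⁻⁶/K.
α(tungsten) = 4.45×10⁻⁶/K vs α(copper) = 17.1×10⁻⁶/K.
Higher α expands more for the same ΔT: copper.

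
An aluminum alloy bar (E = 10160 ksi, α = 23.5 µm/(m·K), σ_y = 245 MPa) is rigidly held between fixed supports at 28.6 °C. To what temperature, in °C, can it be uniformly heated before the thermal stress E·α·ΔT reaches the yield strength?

177 °C

E = 10160 ksi = 70.05 GPa.
E·α·ΔT = 245.0 MPa ⇒ ΔT = 245.0 / (70.05×10³ × 23.5×10⁻⁶) = 148.8 K.
T = 28.6 + 148.8 = 177.4 °C.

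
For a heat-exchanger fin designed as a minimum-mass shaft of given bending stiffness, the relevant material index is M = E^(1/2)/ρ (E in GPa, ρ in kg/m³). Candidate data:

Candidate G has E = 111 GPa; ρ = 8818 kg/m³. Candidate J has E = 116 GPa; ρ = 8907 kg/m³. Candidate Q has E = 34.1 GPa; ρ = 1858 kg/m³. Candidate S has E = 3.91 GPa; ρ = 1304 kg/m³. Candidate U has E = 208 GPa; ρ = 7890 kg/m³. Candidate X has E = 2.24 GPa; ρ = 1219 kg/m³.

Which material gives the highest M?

candidate Q

Per-candidate index values:
  candidate Q: M = 3.14×10⁻³
  candidate U: M = 1.83×10⁻³
  candidate S: M = 1.52×10⁻³
  candidate X: M = 1.23×10⁻³
  candidate J: M = 1.21×10⁻³
  candidate G: M = 1.19×10⁻³
Candidate Q has the largest M.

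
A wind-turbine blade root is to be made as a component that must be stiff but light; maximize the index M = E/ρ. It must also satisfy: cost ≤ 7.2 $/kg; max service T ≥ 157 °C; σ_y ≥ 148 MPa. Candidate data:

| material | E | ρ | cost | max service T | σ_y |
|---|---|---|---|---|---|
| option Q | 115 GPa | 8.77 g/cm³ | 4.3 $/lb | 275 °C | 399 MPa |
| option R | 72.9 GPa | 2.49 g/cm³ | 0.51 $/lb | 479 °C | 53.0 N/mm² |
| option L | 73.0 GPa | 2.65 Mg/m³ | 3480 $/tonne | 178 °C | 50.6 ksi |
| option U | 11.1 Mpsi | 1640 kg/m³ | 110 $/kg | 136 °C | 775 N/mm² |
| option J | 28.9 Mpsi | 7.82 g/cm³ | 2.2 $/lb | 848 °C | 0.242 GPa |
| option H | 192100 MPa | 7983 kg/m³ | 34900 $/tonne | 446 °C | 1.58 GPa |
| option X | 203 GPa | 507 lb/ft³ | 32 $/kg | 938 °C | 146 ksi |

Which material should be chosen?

Screen on constraints: cost ≤ 7.2 $/kg; max service T ≥ 157 °C; σ_y ≥ 148 MPa. Survivors: option L, option J.
In SI units:
  option L: E = 73.00 GPa, ρ = 2650 kg/m³
  option J: E = 199.3 GPa, ρ = 7820 kg/m³
  option L: M = 27.5 MN·m/kg
  option J: M = 25.5 MN·m/kg
The maximum is for option L.

option L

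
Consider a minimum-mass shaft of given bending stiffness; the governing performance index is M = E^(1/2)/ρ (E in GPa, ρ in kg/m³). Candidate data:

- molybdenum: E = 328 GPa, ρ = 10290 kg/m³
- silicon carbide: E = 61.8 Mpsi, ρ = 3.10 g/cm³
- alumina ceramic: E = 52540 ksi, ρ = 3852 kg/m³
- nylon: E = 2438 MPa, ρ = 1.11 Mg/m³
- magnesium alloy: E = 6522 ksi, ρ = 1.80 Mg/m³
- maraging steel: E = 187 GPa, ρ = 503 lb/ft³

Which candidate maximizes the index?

After converting to SI:
  molybdenum: E = 328.0 GPa, ρ = 10290 kg/m³
  silicon carbide: E = 426.1 GPa, ρ = 3100 kg/m³
  alumina ceramic: E = 362.3 GPa, ρ = 3852 kg/m³
  nylon: E = 2.438 GPa, ρ = 1110 kg/m³
  magnesium alloy: E = 44.97 GPa, ρ = 1800 kg/m³
  maraging steel: E = 187.0 GPa, ρ = 8057 kg/m³
  silicon carbide: M = 6.66×10⁻³
  alumina ceramic: M = 4.94×10⁻³
  magnesium alloy: M = 3.73×10⁻³
  molybdenum: M = 1.76×10⁻³
  maraging steel: M = 1.70×10⁻³
  nylon: M = 1.41×10⁻³
Highest index: silicon carbide.

silicon carbide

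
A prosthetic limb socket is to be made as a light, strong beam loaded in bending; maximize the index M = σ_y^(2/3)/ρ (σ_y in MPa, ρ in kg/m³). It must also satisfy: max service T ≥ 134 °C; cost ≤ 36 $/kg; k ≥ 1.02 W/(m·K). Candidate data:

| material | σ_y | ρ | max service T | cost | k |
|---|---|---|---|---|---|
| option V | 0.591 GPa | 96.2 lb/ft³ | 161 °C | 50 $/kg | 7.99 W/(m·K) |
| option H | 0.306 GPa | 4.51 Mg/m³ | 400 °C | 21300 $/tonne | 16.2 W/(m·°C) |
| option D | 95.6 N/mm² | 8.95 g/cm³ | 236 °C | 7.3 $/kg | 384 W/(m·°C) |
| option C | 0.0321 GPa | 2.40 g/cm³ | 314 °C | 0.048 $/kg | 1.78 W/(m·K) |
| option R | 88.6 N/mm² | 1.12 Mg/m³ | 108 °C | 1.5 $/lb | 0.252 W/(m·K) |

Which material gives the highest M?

Screen on constraints: max service T ≥ 134 °C; cost ≤ 36 $/kg; k ≥ 1.02 W/(m·K). Survivors: option H, option D, option C.
Putting every candidate on a common basis:
  option H: σ_y = 306.0 MPa, ρ = 4510 kg/m³
  option D: σ_y = 95.60 MPa, ρ = 8950 kg/m³
  option C: σ_y = 32.10 MPa, ρ = 2400 kg/m³
  option H: M = 10.1×10⁻³
  option C: M = 4.21×10⁻³
  option D: M = 2.34×10⁻³
Highest index: option H.

option H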